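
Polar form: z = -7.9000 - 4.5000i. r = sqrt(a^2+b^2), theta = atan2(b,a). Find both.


r = sqrt(62.41+20.25) = sqrt(82.66) = 9.0918
theta = atan2(-4.5, -7.9) = -150.3333 degrees

r = 9.0918, theta = -150.3333 degrees


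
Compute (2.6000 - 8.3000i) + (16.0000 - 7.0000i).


Real: 2.6 + 16 = 18.6
Imag: -8.3 - 7 = -15.3

18.6000 - 15.3000i


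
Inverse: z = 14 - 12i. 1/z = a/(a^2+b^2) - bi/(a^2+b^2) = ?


|z|^2 = 196+144 = 340
1/z = (14 + 12i)/340

1/z = 0.0412 + 0.0353i


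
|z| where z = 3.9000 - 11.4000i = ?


|z| = sqrt(3.9^2 + (-11.4)^2) = sqrt(15.21 + 129.96) = sqrt(145.17) = 12.0487

|z| = 12.0487


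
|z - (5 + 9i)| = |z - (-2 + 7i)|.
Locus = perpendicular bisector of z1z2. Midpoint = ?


Equal distances means the locus is the perpendicular bisector of z1 and z2.
Midpoint = ((5+(-2))/2, (9+7)/2) = (1.5000, 8.0000)

Perpendicular bisector through (1.5000, 8.0000)


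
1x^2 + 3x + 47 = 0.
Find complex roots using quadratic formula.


disc = 3^2 - 4*1*47 = 9 - 188 = -179
sqrt(|disc|) = sqrt(179) = 13.3791
Real part = -3/(2*1) = -1.5000
Imag part = 13.3791/(2*1) = 6.6895

-1.5000 ± 6.6895i


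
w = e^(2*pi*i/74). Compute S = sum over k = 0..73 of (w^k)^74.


The roots are w_k = w^k with w = e^(2*pi*i/74), and (w^k)^74 = (w^74)^k.
So S = 1 + u + u^2 + ... + u^(73) with u = w^74.
74 = 1*74 + 0, so 74 is a multiple of 74 and u = (w^74)^1 = 1.
Every one of the 74 terms equals 1: S = 74

S = 74


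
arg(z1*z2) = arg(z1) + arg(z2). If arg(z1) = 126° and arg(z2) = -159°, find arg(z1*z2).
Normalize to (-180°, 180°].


arg(z1*z2) = 126° - 159° = -33°
Normalized to (-180°, 180°]: -33°

-33°


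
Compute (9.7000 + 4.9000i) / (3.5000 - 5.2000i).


Conjugate of z2 = 3.5000 + 5.2000i
Numerator: (9.7000 + 4.9000i)(3.5000 + 5.2000i) = 8.4700 + 67.5900i
Denominator: 3.5^2 + (-5.2)^2 = 39.29
Result = (8.4700 + 67.5900i)/39.29

0.2156 + 1.7203i


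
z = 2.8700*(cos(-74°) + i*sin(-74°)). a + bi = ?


a = 2.8700*cos(-74°) = 2.8700*0.27564 = 0.7911
b = 2.8700*sin(-74°) = 2.8700*(-0.96126) = -2.7588

0.7911 - 2.7588i


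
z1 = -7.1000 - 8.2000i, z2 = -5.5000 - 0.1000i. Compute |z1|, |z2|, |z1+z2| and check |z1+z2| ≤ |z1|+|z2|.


|z1| = sqrt((-7.1)^2 + (-8.2)^2) = sqrt(117.65) = 10.8467
|z2| = sqrt((-5.5)^2 + (-0.1)^2) = sqrt(30.26) = 5.5009
z1+z2 = -12.6000 - 8.3000i
|z1+z2| = sqrt(227.65) = 15.0881
|z1|+|z2| = 10.8467 + 5.5009 = 16.3476

|z1+z2| = 15.0881 ≤ |z1|+|z2| = 16.3476 (verified)


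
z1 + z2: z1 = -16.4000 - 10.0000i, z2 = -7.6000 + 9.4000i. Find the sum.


Real: -16.4 - 7.6 = -24
Imag: -10 + 9.4 = -0.6

-24.0000 - 0.6000i


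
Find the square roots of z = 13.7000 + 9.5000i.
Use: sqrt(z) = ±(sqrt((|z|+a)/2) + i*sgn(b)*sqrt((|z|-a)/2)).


|z| = sqrt(187.69+90.25) = 16.6715
sqrt((|z|+a)/2) = sqrt((16.6715+13.7)/2) = sqrt(15.1858) = 3.8969
sqrt((|z|-a)/2) = sqrt((16.6715-13.7)/2) = sqrt(1.4858) = 1.2189

±(3.8969 + 1.2189i) i.e. 3.8969 + 1.2189i and -3.8969 - 1.2189i


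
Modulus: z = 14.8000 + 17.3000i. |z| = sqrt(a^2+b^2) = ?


|z| = sqrt(14.8^2 + 17.3^2) = sqrt(219.04 + 299.29) = sqrt(518.33) = 22.7669

|z| = 22.7669


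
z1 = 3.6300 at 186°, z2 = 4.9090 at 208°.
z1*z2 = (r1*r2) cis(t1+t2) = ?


r = 3.6300 * 4.9090 = 17.8197
theta = 186° + 208° = 394° = 34° (mod 360)

17.8197 cis(34°)


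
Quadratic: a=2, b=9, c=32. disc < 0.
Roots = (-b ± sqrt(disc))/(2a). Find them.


disc = 9^2 - 4*2*32 = 81 - 256 = -175
sqrt(|disc|) = sqrt(175) = 13.2288
Real part = -9/(2*2) = -2.2500
Imag part = 13.2288/(2*2) = 3.3072

-2.2500 ± 3.3072i


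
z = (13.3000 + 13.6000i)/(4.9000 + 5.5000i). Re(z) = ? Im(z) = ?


Multiply by conjugate: (13.3000 + 13.6000i)(4.9000 - 5.5000i) / (4.9^2 + 5.5^2)
Numerator real = 13.3*4.9 + 13.6*5.5 = 139.97
Numerator imag = 13.6*4.9 - 13.3*5.5 = -6.51
Denominator = 54.26
Re(z) = 139.97/54.26 = 2.5796
Im(z) = -6.51/54.26 = -0.1200

Re(z) = 2.5796, Im(z) = -0.1200


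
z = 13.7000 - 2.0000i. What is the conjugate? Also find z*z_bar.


z_bar = 13.7000 + 2.0000i
z*z_bar = 13.7^2 + (-2)^2 = 187.69 + 4 = 191.69

z_bar = 13.7000 + 2.0000i, z*z_bar = 191.69


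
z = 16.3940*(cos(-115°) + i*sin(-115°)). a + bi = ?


a = 16.3940*cos(-115°) = 16.3940*(-0.42262) = -6.9284
b = 16.3940*sin(-115°) = 16.3940*(-0.90631) = -14.8580

-6.9284 - 14.8580i


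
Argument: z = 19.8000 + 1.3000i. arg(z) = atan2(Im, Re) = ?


Re = 19.8, Im = 1.3
arg = atan2(1.3, 19.8) = 3.7565 degrees

arg(z) = 3.7565 degrees


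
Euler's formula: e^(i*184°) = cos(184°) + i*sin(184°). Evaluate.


cos(184°) = -0.9976
sin(184°) = -0.0698

e^(i*184°) = -0.9976 - 0.0698i


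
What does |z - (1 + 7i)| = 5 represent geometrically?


|z - z0| = r is a circle with center z0 and radius r.
Center = (1, 7), radius = 5

Circle with center (1, 7) and radius 5


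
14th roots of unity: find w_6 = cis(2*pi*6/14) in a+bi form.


Angle = 360*6/14 = 154.2857°
a = cos(154.2857°) = -0.9010
b = sin(154.2857°) = 0.4339

-0.9010 + 0.4339i


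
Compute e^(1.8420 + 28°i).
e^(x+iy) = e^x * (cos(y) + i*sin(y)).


e^1.8420 = 6.30914
cos(28°) = 0.882948
sin(28°) = 0.46947
Real = 6.30914*0.882948 = 5.5706
Imag = 6.30914*0.46947 = 2.9620

5.5706 + 2.9620i


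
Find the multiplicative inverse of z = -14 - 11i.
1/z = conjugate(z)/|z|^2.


|z|^2 = 196+121 = 317
1/z = (-14 + 11i)/317

1/z = -0.0442 + 0.0347i


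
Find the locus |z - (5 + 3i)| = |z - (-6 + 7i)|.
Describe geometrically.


Equal distances means the locus is the perpendicular bisector of z1 and z2.
Midpoint = ((5+(-6))/2, (3+7)/2) = (-0.5000, 5.0000)

Perpendicular bisector through (-0.5000, 5.0000)


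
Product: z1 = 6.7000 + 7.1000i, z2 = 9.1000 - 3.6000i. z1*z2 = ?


Real = 6.7*9.1 - 7.1*(-3.6) = 60.97 - (-25.56) = 86.53
Imag = 6.7*(-3.6) + 9.1*7.1 = -24.12 + 64.61 = 40.49

86.5300 + 40.4900i


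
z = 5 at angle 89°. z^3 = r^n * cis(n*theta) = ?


r^3 = 5^3 = 125
n*theta = 3*89° = 267° = 267° (mod 360)
a = 125*cos(267°) = -6.5420
b = 125*sin(267°) = -124.8287

125 cis(267°) = -6.5420 - 124.8287i


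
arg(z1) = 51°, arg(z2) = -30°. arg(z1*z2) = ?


arg(z1*z2) = 51° - 30° = 21°
Normalized to (-180°, 180°]: 21°

21°


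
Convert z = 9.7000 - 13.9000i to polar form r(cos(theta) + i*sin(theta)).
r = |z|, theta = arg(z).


r = sqrt(94.09+193.21) = sqrt(287.3) = 16.9499
theta = atan2(-13.9, 9.7) = -55.0911 degrees

r = 16.9499, theta = -55.0911 degrees


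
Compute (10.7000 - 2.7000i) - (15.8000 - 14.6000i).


Real: 10.7 - 15.8 = -5.1
Imag: -2.7 + 14.6 = 11.9

-5.1000 + 11.9000i


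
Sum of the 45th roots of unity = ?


The sum of all 45th roots of unity is 0.
Geometric series: (1 - w^45)/(1 - w) = (1-1)/(1-w) = 0 since w^45 = 1, w ≠ 1.
Alternatively: coefficient of z^44 in z^45 - 1 is 0.

0


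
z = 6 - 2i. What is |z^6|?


|z| = sqrt(36+4) = sqrt(40) = 6.3246
|z^6| = |z|^6 = (sqrt(40))^6 = 40^3 = 64000

|z^6| = 64000


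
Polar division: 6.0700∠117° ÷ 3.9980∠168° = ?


r = 6.0700 / 3.9980 = 1.5183
theta = 117° - 168° = -51° = 309° (mod 360)

1.5183 cis(309°)


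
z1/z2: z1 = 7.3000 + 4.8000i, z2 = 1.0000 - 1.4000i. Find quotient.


Conjugate of z2 = 1.0000 + 1.4000i
Numerator: (7.3000 + 4.8000i)(1.0000 + 1.4000i) = 0.5800 + 15.0200i
Denominator: 1^2 + (-1.4)^2 = 2.96
Result = (0.5800 + 15.0200i)/2.96

0.1959 + 5.0743i


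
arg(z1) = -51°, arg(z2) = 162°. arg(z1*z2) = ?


arg(z1*z2) = -51° + 162° = 111°
Normalized to (-180°, 180°]: 111°

111°


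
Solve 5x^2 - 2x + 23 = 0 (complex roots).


disc = (-2)^2 - 4*5*23 = 4 - 460 = -456
sqrt(|disc|) = sqrt(456) = 21.3542
Real part = 2/(2*5) = 0.2000
Imag part = 21.3542/(2*5) = 2.1354

0.2000 ± 2.1354i


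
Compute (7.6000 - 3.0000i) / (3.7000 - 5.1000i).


Conjugate of z2 = 3.7000 + 5.1000i
Numerator: (7.6000 - 3.0000i)(3.7000 + 5.1000i) = 43.4200 + 27.6600i
Denominator: 3.7^2 + (-5.1)^2 = 39.7
Result = (43.4200 + 27.6600i)/39.7

1.0937 + 0.6967i


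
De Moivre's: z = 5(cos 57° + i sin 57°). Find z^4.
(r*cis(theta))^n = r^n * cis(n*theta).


r^4 = 5^4 = 625
n*theta = 4*57° = 228° = 228° (mod 360)
a = 625*cos(228°) = -418.2066
b = 625*sin(228°) = -464.4655

625 cis(228°) = -418.2066 - 464.4655i


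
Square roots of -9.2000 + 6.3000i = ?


|z| = sqrt(84.64+39.69) = 11.1503
sqrt((|z|+a)/2) = sqrt((11.1503+(-9.2))/2) = sqrt(0.9752) = 0.9875
sqrt((|z|-a)/2) = sqrt((11.1503-(-9.2))/2) = sqrt(10.1752) = 3.1899

±(0.9875 + 3.1899i) i.e. 0.9875 + 3.1899i and -0.9875 - 3.1899i


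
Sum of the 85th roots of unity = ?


The sum of all 85th roots of unity is 0.
Geometric series: (1 - w^85)/(1 - w) = (1-1)/(1-w) = 0 since w^85 = 1, w ≠ 1.
Alternatively: coefficient of z^84 in z^85 - 1 is 0.

0


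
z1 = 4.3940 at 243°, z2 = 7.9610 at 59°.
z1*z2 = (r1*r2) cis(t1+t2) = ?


r = 4.3940 * 7.9610 = 34.9806
theta = 243° + 59° = 302° = 302° (mod 360)

34.9806 cis(302°)


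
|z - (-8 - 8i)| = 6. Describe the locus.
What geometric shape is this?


|z - z0| = r is a circle with center z0 and radius r.
Center = (-8, -8), radius = 6

Circle with center (-8, -8) and radius 6


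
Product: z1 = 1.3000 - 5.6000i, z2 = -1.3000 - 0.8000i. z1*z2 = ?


Real = 1.3*(-1.3) - (-5.6)*(-0.8) = -1.69 - 4.48 = -6.17
Imag = 1.3*(-0.8) - (1.3)*(-5.6) = -1.04 + 7.28 = 6.24

-6.1700 + 6.2400i


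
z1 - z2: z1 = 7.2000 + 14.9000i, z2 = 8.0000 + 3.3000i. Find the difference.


Real: 7.2 - 8 = -0.8
Imag: 14.9 - 3.3 = 11.6

-0.8000 + 11.6000i


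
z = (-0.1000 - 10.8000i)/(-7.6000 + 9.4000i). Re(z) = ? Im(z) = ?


Multiply by conjugate: (-0.1000 - 10.8000i)(-7.6000 - 9.4000i) / ((-7.6)^2 + 9.4^2)
Numerator real = -0.1*(-7.6) - (10.8)*9.4 = -100.76
Numerator imag = -10.8*(-7.6) - (-0.1)*9.4 = 83.02
Denominator = 146.12
Re(z) = -100.76/146.12 = -0.6896
Im(z) = 83.02/146.12 = 0.5682

Re(z) = -0.6896, Im(z) = 0.5682


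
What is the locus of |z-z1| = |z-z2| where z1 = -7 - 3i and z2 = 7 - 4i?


Equal distances means the locus is the perpendicular bisector of z1 and z2.
Midpoint = ((-7+7)/2, (-3+(-4))/2) = (0, -3.5000)

Perpendicular bisector through (0, -3.5000)


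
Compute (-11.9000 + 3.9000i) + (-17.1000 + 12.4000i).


Real: -11.9 - 17.1 = -29
Imag: 3.9 + 12.4 = 16.3

-29.0000 + 16.3000i


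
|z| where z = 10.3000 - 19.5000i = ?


|z| = sqrt(10.3^2 + (-19.5)^2) = sqrt(106.09 + 380.25) = sqrt(486.34) = 22.0531

|z| = 22.0531


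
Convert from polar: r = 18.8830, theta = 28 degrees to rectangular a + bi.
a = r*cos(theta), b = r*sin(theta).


a = 18.8830*cos(28°) = 18.8830*0.88295 = 16.6727
b = 18.8830*sin(28°) = 18.8830*0.46947 = 8.8650

16.6727 + 8.8650i


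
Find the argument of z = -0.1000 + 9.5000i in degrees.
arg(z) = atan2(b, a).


Re = -0.1, Im = 9.5
arg = atan2(9.5, -0.1) = 90.6031 degrees

arg(z) = 90.6031 degrees


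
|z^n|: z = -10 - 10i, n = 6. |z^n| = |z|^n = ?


|z| = sqrt(100+100) = sqrt(200) = 14.1421
|z^6| = |z|^6 = (sqrt(200))^6 = 200^3 = 8000000

|z^6| = 8000000


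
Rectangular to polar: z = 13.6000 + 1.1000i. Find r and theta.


r = sqrt(184.96+1.21) = sqrt(186.17) = 13.6444
theta = atan2(1.1, 13.6) = 4.6242 degrees

r = 13.6444, theta = 4.6242 degrees


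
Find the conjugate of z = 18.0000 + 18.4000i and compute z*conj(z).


z_bar = 18.0000 - 18.4000i
z*z_bar = 18^2 + 18.4^2 = 324 + 338.56 = 662.56

z_bar = 18.0000 - 18.4000i, z*z_bar = 662.56


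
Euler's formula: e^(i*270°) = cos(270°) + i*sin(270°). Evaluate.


cos(270°) = 0
sin(270°) = -1.0000

e^(i*270°) = 0 - 1.0000i


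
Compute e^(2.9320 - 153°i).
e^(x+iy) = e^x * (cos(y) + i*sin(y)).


e^2.9320 = 18.7651
cos(-153°) = -0.891007
sin(-153°) = -0.45399
Real = 18.7651*(-0.891007) = -16.7198
Imag = 18.7651*(-0.45399) = -8.5192

-16.7198 - 8.5192i


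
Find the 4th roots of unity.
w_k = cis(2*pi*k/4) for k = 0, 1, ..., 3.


The 4th roots of unity are cis(360k/4°) for k=0..3
Angle step = 360/4 = 90°
Primitive root: cis(90°)
Primitive root = 0 + 1.0000i

4 roots at angles: 0°, 90°, 180°, 270°


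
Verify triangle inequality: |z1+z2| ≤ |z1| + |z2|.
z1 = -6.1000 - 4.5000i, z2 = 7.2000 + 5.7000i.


|z1| = sqrt((-6.1)^2 + (-4.5)^2) = sqrt(57.46) = 7.5802
|z2| = sqrt(7.2^2 + 5.7^2) = sqrt(84.33) = 9.1831
z1+z2 = 1.1000 + 1.2000i
|z1+z2| = sqrt(2.65) = 1.6279
|z1|+|z2| = 7.5802 + 9.1831 = 16.7633

|z1+z2| = 1.6279 ≤ |z1|+|z2| = 16.7633 (verified)


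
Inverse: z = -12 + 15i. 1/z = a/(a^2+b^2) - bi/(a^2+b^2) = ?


|z|^2 = 144+225 = 369
1/z = (-12 - 15i)/369

1/z = -0.0325 - 0.0407i


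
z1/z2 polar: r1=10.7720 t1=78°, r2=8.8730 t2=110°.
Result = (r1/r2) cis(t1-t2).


r = 10.7720 / 8.8730 = 1.2140
theta = 78° - 110° = -32° = 328° (mod 360)

1.2140 cis(328°)


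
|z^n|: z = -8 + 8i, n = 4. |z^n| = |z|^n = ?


|z| = sqrt(64+64) = sqrt(128) = 11.3137
|z^4| = |z|^4 = (sqrt(128))^4 = 128^2 = 16384

|z^4| = 16384


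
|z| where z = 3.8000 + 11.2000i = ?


|z| = sqrt(3.8^2 + 11.2^2) = sqrt(14.44 + 125.44) = sqrt(139.88) = 11.8271

|z| = 11.8271


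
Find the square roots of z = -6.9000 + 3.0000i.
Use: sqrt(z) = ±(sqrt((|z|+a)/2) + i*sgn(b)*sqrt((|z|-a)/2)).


|z| = sqrt(47.61+9) = 7.5240
sqrt((|z|+a)/2) = sqrt((7.5240+(-6.9))/2) = sqrt(0.3120) = 0.5586
sqrt((|z|-a)/2) = sqrt((7.5240-(-6.9))/2) = sqrt(7.2120) = 2.6855

±(0.5586 + 2.6855i) i.e. 0.5586 + 2.6855i and -0.5586 - 2.6855i


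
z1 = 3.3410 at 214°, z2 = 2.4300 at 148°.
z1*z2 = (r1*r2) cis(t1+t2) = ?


r = 3.3410 * 2.4300 = 8.1186
theta = 214° + 148° = 362° = 2° (mod 360)

8.1186 cis(2°)


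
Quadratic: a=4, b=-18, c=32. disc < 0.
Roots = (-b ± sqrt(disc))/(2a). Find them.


disc = (-18)^2 - 4*4*32 = 324 - 512 = -188
sqrt(|disc|) = sqrt(188) = 13.7113
Real part = 18/(2*4) = 2.2500
Imag part = 13.7113/(2*4) = 1.7139

2.2500 ± 1.7139i


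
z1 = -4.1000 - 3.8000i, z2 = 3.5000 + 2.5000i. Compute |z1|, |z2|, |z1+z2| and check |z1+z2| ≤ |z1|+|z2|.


|z1| = sqrt((-4.1)^2 + (-3.8)^2) = sqrt(31.25) = 5.5902
|z2| = sqrt(3.5^2 + 2.5^2) = sqrt(18.5) = 4.3012
z1+z2 = -0.6000 - 1.3000i
|z1+z2| = sqrt(2.05) = 1.4318
|z1|+|z2| = 5.5902 + 4.3012 = 9.8914

|z1+z2| = 1.4318 ≤ |z1|+|z2| = 9.8914 (verified)


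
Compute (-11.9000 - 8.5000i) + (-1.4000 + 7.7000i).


Real: -11.9 - 1.4 = -13.3
Imag: -8.5 + 7.7 = -0.8

-13.3000 - 0.8000i


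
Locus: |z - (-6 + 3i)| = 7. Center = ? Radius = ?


|z - z0| = r is a circle with center z0 and radius r.
Center = (-6, 3), radius = 7

Circle with center (-6, 3) and radius 7


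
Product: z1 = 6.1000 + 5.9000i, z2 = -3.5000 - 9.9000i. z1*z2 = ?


Real = 6.1*(-3.5) - 5.9*(-9.9) = -21.35 - (-58.41) = 37.06
Imag = 6.1*(-9.9) - (3.5)*5.9 = -60.39 - (20.65) = -81.04

37.0600 - 81.0400i


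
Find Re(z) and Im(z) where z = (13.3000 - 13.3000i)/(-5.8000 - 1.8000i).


Multiply by conjugate: (13.3000 - 13.3000i)(-5.8000 + 1.8000i) / ((-5.8)^2 + (-1.8)^2)
Numerator real = 13.3*(-5.8) - (13.3)*(-1.8) = -53.2
Numerator imag = -13.3*(-5.8) - 13.3*(-1.8) = 101.08
Denominator = 36.88
Re(z) = -53.2/36.88 = -1.4425
Im(z) = 101.08/36.88 = 2.7408

Re(z) = -1.4425, Im(z) = 2.7408


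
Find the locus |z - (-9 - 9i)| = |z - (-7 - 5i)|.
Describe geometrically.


Equal distances means the locus is the perpendicular bisector of z1 and z2.
Midpoint = ((-9+(-7))/2, (-9+(-5))/2) = (-8.0000, -7.0000)

Perpendicular bisector through (-8.0000, -7.0000)


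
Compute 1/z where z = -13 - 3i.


|z|^2 = 169+9 = 178
1/z = (-13 + 3i)/178

1/z = -0.0730 + 0.0169i


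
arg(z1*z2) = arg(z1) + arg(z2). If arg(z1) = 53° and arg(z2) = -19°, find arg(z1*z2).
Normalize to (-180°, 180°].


arg(z1*z2) = 53° - 19° = 34°
Normalized to (-180°, 180°]: 34°

34°


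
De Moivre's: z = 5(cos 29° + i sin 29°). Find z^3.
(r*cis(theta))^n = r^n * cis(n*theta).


r^3 = 5^3 = 125
n*theta = 3*29° = 87° = 87° (mod 360)
a = 125*cos(87°) = 6.5420
b = 125*sin(87°) = 124.8287

125 cis(87°) = 6.5420 + 124.8287i


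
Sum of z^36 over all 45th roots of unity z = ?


The roots are w_k = w^k with w = e^(2*pi*i/45), and (w^k)^36 = (w^36)^k.
So S = 1 + u + u^2 + ... + u^(44) with u = w^36.
36 = 0*45 + 36, so 36 is not a multiple of 45: u = w^36 ≠ 1 (w is a primitive 45th root), while u^45 = (w^45)^36 = 1.
Geometric series: S = (1 - u^45)/(1 - u) = (1 - 1)/(1 - u) = 0

S = 0


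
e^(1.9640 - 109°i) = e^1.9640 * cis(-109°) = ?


e^1.9640 = 7.12778
cos(-109°) = -0.32557
sin(-109°) = -0.9455186
Real = 7.12778*(-0.32557) = -2.3206
Imag = 7.12778*(-0.9455186) = -6.7394

-2.3206 - 6.7394i


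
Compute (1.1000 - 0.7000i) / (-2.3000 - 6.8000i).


Conjugate of z2 = -2.3000 + 6.8000i
Numerator: (1.1000 - 0.7000i)(-2.3000 + 6.8000i) = 2.2300 + 9.0900i
Denominator: (-2.3)^2 + (-6.8)^2 = 51.53
Result = (2.2300 + 9.0900i)/51.53

0.0433 + 0.1764i


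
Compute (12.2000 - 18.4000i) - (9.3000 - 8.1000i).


Real: 12.2 - 9.3 = 2.9
Imag: -18.4 + 8.1 = -10.3

2.9000 - 10.3000i


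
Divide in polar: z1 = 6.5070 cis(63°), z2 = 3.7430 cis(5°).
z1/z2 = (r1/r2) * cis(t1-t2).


r = 6.5070 / 3.7430 = 1.7384
theta = 63° - 5° = 58° = 58° (mod 360)

1.7384 cis(58°)


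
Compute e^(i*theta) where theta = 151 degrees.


cos(151°) = -0.8746
sin(151°) = 0.4848

e^(i*151°) = -0.8746 + 0.4848i


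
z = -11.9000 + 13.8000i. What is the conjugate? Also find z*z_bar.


z_bar = -11.9000 - 13.8000i
z*z_bar = (-11.9)^2 + 13.8^2 = 141.61 + 190.44 = 332.05

z_bar = -11.9000 - 13.8000i, z*z_bar = 332.05


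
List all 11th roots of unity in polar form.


The 11th roots of unity are cis(360k/11°) for k=0..10
Angle step = 360/11 = 32.7273°
Primitive root: cis(32.7273°)
Primitive root = 0.8413 + 0.5406i

11 roots at angles: 0°, 32.7273°, 65.4545°, 98.1818°, 130.9091°, 163.6364°, 196.3636°, 229.0909°, 261.8182°, 294.5455°, 327.2727°


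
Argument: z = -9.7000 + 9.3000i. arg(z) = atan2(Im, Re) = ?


Re = -9.7, Im = 9.3
arg = atan2(9.3, -9.7) = 136.2060 degrees

arg(z) = 136.2060 degrees


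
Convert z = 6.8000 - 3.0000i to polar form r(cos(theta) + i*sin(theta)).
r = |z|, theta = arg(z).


r = sqrt(46.24+9) = sqrt(55.24) = 7.4324
theta = atan2(-3, 6.8) = -23.8059 degrees

r = 7.4324, theta = -23.8059 degrees


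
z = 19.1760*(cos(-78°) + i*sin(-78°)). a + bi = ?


a = 19.1760*cos(-78°) = 19.1760*0.20791 = 3.9869
b = 19.1760*sin(-78°) = 19.1760*(-0.97815) = -18.7570

3.9869 - 18.7570i


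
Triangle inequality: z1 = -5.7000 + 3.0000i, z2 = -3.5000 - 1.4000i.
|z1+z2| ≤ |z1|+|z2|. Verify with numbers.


|z1| = sqrt((-5.7)^2 + 3^2) = sqrt(41.49) = 6.4413
|z2| = sqrt((-3.5)^2 + (-1.4)^2) = sqrt(14.21) = 3.7696
z1+z2 = -9.2000 + 1.6000i
|z1+z2| = sqrt(87.2) = 9.3381
|z1|+|z2| = 6.4413 + 3.7696 = 10.2109

|z1+z2| = 9.3381 ≤ |z1|+|z2| = 10.2109 (verified)


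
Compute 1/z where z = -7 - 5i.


|z|^2 = 49+25 = 74
1/z = (-7 + 5i)/74

1/z = -0.0946 + 0.0676i


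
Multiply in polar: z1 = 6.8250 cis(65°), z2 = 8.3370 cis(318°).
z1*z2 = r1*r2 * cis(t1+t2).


r = 6.8250 * 8.3370 = 56.9000
theta = 65° + 318° = 383° = 23° (mod 360)

56.9000 cis(23°)


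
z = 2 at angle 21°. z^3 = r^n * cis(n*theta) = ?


r^3 = 2^3 = 8
n*theta = 3*21° = 63° = 63° (mod 360)
a = 8*cos(63°) = 3.6319
b = 8*sin(63°) = 7.1281

8 cis(63°) = 3.6319 + 7.1281i


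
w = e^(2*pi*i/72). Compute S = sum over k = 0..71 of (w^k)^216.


The roots are w_k = w^k with w = e^(2*pi*i/72), and (w^k)^216 = (w^216)^k.
So S = 1 + u + u^2 + ... + u^(71) with u = w^216.
216 = 3*72 + 0, so 216 is a multiple of 72 and u = (w^72)^3 = 1.
Every one of the 72 terms equals 1: S = 72

S = 72


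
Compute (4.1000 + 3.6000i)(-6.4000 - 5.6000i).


Real = 4.1*(-6.4) - 3.6*(-5.6) = -26.24 - (-20.16) = -6.08
Imag = 4.1*(-5.6) - (6.4)*3.6 = -22.96 - (23.04) = -46

-6.0800 - 46.0000i


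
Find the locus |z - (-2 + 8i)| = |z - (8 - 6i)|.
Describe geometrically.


Equal distances means the locus is the perpendicular bisector of z1 and z2.
Midpoint = ((-2+8)/2, (8+(-6))/2) = (3.0000, 1.0000)

Perpendicular bisector through (3.0000, 1.0000)


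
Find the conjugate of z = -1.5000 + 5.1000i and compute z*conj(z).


z_bar = -1.5000 - 5.1000i
z*z_bar = (-1.5)^2 + 5.1^2 = 2.25 + 26.01 = 28.26

z_bar = -1.5000 - 5.1000i, z*z_bar = 28.26


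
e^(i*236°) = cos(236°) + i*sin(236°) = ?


cos(236°) = -0.5592
sin(236°) = -0.8290

e^(i*236°) = -0.5592 - 0.8290i


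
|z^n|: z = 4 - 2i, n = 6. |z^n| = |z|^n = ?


|z| = sqrt(16+4) = sqrt(20) = 4.4721
|z^6| = |z|^6 = (sqrt(20))^6 = 20^3 = 8000

|z^6| = 8000


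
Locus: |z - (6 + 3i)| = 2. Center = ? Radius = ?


|z - z0| = r is a circle with center z0 and radius r.
Center = (6, 3), radius = 2

Circle with center (6, 3) and radius 2


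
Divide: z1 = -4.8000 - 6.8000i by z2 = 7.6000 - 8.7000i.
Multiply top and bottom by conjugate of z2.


Conjugate of z2 = 7.6000 + 8.7000i
Numerator: (-4.8000 - 6.8000i)(7.6000 + 8.7000i) = 22.6800 - 93.4400i
Denominator: 7.6^2 + (-8.7)^2 = 133.45
Result = (22.6800 - 93.4400i)/133.45

0.1700 - 0.7002i


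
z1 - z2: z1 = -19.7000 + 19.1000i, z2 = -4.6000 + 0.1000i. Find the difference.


Real: -19.7 + 4.6 = -15.1
Imag: 19.1 - 0.1 = 19

-15.1000 + 19.0000i


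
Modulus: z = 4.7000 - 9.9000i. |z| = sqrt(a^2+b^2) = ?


|z| = sqrt(4.7^2 + (-9.9)^2) = sqrt(22.09 + 98.01) = sqrt(120.1) = 10.9590

|z| = 10.9590


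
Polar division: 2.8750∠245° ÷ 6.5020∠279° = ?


r = 2.8750 / 6.5020 = 0.4422
theta = 245° - 279° = -34° = 326° (mod 360)

0.4422 cis(326°)


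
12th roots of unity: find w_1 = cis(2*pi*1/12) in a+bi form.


Angle = 360*1/12 = 30°
a = cos(30°) = 0.8660
b = sin(30°) = 0.5000

0.8660 + 0.5000i


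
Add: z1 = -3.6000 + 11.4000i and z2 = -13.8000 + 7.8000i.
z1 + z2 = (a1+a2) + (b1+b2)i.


Real: -3.6 - 13.8 = -17.4
Imag: 11.4 + 7.8 = 19.2

-17.4000 + 19.2000i


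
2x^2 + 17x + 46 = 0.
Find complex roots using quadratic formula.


disc = 17^2 - 4*2*46 = 289 - 368 = -79
sqrt(|disc|) = sqrt(79) = 8.8882
Real part = -17/(2*2) = -4.2500
Imag part = 8.8882/(2*2) = 2.2220

-4.2500 ± 2.2220i


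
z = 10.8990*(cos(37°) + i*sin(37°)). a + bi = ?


a = 10.8990*cos(37°) = 10.8990*0.798636 = 8.7043
b = 10.8990*sin(37°) = 10.8990*0.60182 = 6.5592

8.7043 + 6.5592i


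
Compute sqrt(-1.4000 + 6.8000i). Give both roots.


|z| = sqrt(1.96+46.24) = 6.9426
sqrt((|z|+a)/2) = sqrt((6.9426+(-1.4))/2) = sqrt(2.7713) = 1.6647
sqrt((|z|-a)/2) = sqrt((6.9426-(-1.4))/2) = sqrt(4.1713) = 2.0424

±(1.6647 + 2.0424i) i.e. 1.6647 + 2.0424i and -1.6647 - 2.0424i


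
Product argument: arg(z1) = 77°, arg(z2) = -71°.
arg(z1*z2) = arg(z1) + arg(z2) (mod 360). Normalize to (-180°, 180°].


arg(z1*z2) = 77° - 71° = 6°
Normalized to (-180°, 180°]: 6°

6°


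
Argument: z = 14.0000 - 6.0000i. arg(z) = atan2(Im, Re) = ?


Re = 14, Im = -6
arg = atan2(-6, 14) = -23.1986 degrees

arg(z) = -23.1986 degrees


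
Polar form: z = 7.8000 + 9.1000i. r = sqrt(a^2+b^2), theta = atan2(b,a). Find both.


r = sqrt(60.84+82.81) = sqrt(143.65) = 11.9854
theta = atan2(9.1, 7.8) = 49.3987 degrees

r = 11.9854, theta = 49.3987 degrees


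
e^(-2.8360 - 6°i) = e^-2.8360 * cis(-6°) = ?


e^-2.8360 = 0.05866
cos(-6°) = 0.9945
sin(-6°) = -0.1045
Real = 0.05866*0.9945 = 0.0583
Imag = 0.05866*(-0.1045) = -0.0061

0.0583 - 0.0061i


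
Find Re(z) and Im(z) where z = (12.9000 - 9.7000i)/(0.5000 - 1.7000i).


Multiply by conjugate: (12.9000 - 9.7000i)(0.5000 + 1.7000i) / (0.5^2 + (-1.7)^2)
Numerator real = 12.9*0.5 - (9.7)*(-1.7) = 22.94
Numerator imag = -9.7*0.5 - 12.9*(-1.7) = 17.08
Denominator = 3.14
Re(z) = 22.94/3.14 = 7.3057
Im(z) = 17.08/3.14 = 5.4395

Re(z) = 7.3057, Im(z) = 5.4395


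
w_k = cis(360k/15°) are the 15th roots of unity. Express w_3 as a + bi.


Angle = 360*3/15 = 72°
a = cos(72°) = 0.3090
b = sin(72°) = 0.9511

0.3090 + 0.9511i


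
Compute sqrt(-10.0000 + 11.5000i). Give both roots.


|z| = sqrt(100+132.25) = 15.2398
sqrt((|z|+a)/2) = sqrt((15.2398+(-10))/2) = sqrt(2.6199) = 1.6186
sqrt((|z|-a)/2) = sqrt((15.2398-(-10))/2) = sqrt(12.6199) = 3.5524

±(1.6186 + 3.5524i) i.e. 1.6186 + 3.5524i and -1.6186 - 3.5524i


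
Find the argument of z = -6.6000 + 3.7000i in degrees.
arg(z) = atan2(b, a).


Re = -6.6, Im = 3.7
arg = atan2(3.7, -6.6) = 150.7247 degrees

arg(z) = 150.7247 degrees


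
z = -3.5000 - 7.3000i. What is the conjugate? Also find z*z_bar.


z_bar = -3.5000 + 7.3000i
z*z_bar = (-3.5)^2 + (-7.3)^2 = 12.25 + 53.29 = 65.54

z_bar = -3.5000 + 7.3000i, z*z_bar = 65.54


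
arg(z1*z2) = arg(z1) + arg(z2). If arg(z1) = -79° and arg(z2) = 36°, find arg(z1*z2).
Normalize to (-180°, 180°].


arg(z1*z2) = -79° + 36° = -43°
Normalized to (-180°, 180°]: -43°

-43°


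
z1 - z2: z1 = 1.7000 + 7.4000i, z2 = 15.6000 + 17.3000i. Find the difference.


Real: 1.7 - 15.6 = -13.9
Imag: 7.4 - 17.3 = -9.9

-13.9000 - 9.9000i


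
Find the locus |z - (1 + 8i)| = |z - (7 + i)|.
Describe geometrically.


Equal distances means the locus is the perpendicular bisector of z1 and z2.
Midpoint = ((1+7)/2, (8+1)/2) = (4.0000, 4.5000)

Perpendicular bisector through (4.0000, 4.5000)


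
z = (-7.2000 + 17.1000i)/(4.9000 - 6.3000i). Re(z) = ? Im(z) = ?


Multiply by conjugate: (-7.2000 + 17.1000i)(4.9000 + 6.3000i) / (4.9^2 + (-6.3)^2)
Numerator real = -7.2*4.9 + 17.1*(-6.3) = -143.01
Numerator imag = 17.1*4.9 - (-7.2)*(-6.3) = 38.43
Denominator = 63.7
Re(z) = -143.01/63.7 = -2.2451
Im(z) = 38.43/63.7 = 0.6033

Re(z) = -2.2451, Im(z) = 0.6033


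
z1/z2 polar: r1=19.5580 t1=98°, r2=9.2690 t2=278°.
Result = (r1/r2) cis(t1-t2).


r = 19.5580 / 9.2690 = 2.1100
theta = 98° - 278° = -180° = 180° (mod 360)

2.1100 cis(180°)


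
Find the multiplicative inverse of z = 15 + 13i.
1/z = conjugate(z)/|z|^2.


|z|^2 = 225+169 = 394
1/z = (15 - 13i)/394

1/z = 0.0381 - 0.0330i


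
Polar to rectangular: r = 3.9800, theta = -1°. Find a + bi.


a = 3.9800*cos(-1°) = 3.9800*0.99985 = 3.9794
b = 3.9800*sin(-1°) = 3.9800*(-0.01745) = -0.0695

3.9794 - 0.0695i


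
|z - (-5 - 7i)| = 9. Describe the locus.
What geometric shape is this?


|z - z0| = r is a circle with center z0 and radius r.
Center = (-5, -7), radius = 9

Circle with center (-5, -7) and radius 9


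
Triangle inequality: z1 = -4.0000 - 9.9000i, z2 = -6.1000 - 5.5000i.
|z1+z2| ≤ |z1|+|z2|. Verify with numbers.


|z1| = sqrt((-4)^2 + (-9.9)^2) = sqrt(114.01) = 10.6775
|z2| = sqrt((-6.1)^2 + (-5.5)^2) = sqrt(67.46) = 8.2134
z1+z2 = -10.1000 - 15.4000i
|z1+z2| = sqrt(339.17) = 18.4166
|z1|+|z2| = 10.6775 + 8.2134 = 18.8909

|z1+z2| = 18.4166 ≤ |z1|+|z2| = 18.8909 (verified)


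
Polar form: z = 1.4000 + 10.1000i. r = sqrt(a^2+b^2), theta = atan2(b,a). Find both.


r = sqrt(1.96+102.01) = sqrt(103.97) = 10.1966
theta = atan2(10.1, 1.4) = 82.1083 degrees

r = 10.1966, theta = 82.1083 degrees


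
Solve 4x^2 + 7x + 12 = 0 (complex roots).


disc = 7^2 - 4*4*12 = 49 - 192 = -143
sqrt(|disc|) = sqrt(143) = 11.9583
Real part = -7/(2*4) = -0.8750
Imag part = 11.9583/(2*4) = 1.4948

-0.8750 ± 1.4948i


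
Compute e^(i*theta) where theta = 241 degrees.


cos(241°) = -0.4848
sin(241°) = -0.8746

e^(i*241°) = -0.4848 - 0.8746i


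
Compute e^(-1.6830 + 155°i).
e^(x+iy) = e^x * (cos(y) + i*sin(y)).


e^-1.6830 = 0.1858
cos(155°) = -0.9063
sin(155°) = 0.4226
Real = 0.1858*(-0.9063) = -0.1684
Imag = 0.1858*0.4226 = 0.0785

-0.1684 + 0.0785i


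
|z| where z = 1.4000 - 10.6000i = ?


|z| = sqrt(1.4^2 + (-10.6)^2) = sqrt(1.96 + 112.36) = sqrt(114.32) = 10.6921

|z| = 10.6921


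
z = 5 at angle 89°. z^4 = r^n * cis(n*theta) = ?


r^4 = 5^4 = 625
n*theta = 4*89° = 356° = 356° (mod 360)
a = 625*cos(356°) = 623.4775
b = 625*sin(356°) = -43.5978

625 cis(356°) = 623.4775 - 43.5978i


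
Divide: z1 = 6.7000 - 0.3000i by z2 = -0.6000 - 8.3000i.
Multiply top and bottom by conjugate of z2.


Conjugate of z2 = -0.6000 + 8.3000i
Numerator: (6.7000 - 0.3000i)(-0.6000 + 8.3000i) = -1.5300 + 55.7900i
Denominator: (-0.6)^2 + (-8.3)^2 = 69.25
Result = (-1.5300 + 55.7900i)/69.25

-0.0221 + 0.8056i


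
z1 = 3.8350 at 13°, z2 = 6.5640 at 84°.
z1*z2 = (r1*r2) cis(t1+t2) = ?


r = 3.8350 * 6.5640 = 25.1729
theta = 13° + 84° = 97° = 97° (mod 360)

25.1729 cis(97°)


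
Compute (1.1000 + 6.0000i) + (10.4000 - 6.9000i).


Real: 1.1 + 10.4 = 11.5
Imag: 6 - 6.9 = -0.9

11.5000 - 0.9000i


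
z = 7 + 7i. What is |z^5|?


|z| = sqrt(49+49) = sqrt(98) = 9.8995
|z^5| = |z|^5 = (sqrt(98))^5 = 98^2 * sqrt(98) = 9604*sqrt(98)

|z^5| = 9604*sqrt(98) ≈ 95074.7494


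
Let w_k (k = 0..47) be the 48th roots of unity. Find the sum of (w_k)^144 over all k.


The roots are w_k = w^k with w = e^(2*pi*i/48), and (w^k)^144 = (w^144)^k.
So S = 1 + u + u^2 + ... + u^(47) with u = w^144.
144 = 3*48 + 0, so 144 is a multiple of 48 and u = (w^48)^3 = 1.
Every one of the 48 terms equals 1: S = 48

S = 48


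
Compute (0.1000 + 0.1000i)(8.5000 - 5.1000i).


Real = 0.1*8.5 - 0.1*(-5.1) = 0.85 - (-0.51) = 1.36
Imag = 0.1*(-5.1) + 8.5*0.1 = -0.51 + 0.85 = 0.34

1.3600 + 0.3400i


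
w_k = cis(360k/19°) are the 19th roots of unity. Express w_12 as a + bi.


Angle = 360*12/19 = 227.3684°
a = cos(227.3684°) = -0.6773
b = sin(227.3684°) = -0.7357

-0.6773 - 0.7357i


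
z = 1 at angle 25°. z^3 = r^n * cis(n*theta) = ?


r^3 = 1^3 = 1
n*theta = 3*25° = 75° = 75° (mod 360)
a = 1*cos(75°) = 0.2588
b = 1*sin(75°) = 0.9659

1 cis(75°) = 0.2588 + 0.9659i


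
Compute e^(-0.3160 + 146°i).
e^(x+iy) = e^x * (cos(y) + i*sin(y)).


e^-0.3160 = 0.7291
cos(146°) = -0.829
sin(146°) = 0.5592
Real = 0.7291*(-0.829) = -0.6044
Imag = 0.7291*0.5592 = 0.4077

-0.6044 + 0.4077i


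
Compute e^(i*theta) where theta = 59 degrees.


cos(59°) = 0.5150
sin(59°) = 0.8572

e^(i*59°) = 0.5150 + 0.8572i


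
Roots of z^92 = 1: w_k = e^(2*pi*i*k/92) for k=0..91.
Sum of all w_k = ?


The sum of all 92th roots of unity is 0.
Geometric series: (1 - w^92)/(1 - w) = (1-1)/(1-w) = 0 since w^92 = 1, w ≠ 1.
Alternatively: coefficient of z^91 in z^92 - 1 is 0.

0


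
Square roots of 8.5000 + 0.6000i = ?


|z| = sqrt(72.25+0.36) = 8.5212
sqrt((|z|+a)/2) = sqrt((8.5212+8.5)/2) = sqrt(8.5106) = 2.9173
sqrt((|z|-a)/2) = sqrt((8.5212-8.5)/2) = sqrt(0.0106) = 0.1028

±(2.9173 + 0.1028i) i.e. 2.9173 + 0.1028i and -2.9173 - 0.1028i


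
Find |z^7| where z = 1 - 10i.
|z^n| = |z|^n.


|z| = sqrt(1+100) = sqrt(101) = 10.0499
|z^7| = |z|^7 = (sqrt(101))^7 = 101^3 * sqrt(101) = 1030301*sqrt(101)

|z^7| = 1030301*sqrt(101) ≈ 10354396.9023


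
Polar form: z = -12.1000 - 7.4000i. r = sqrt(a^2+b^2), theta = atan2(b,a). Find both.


r = sqrt(146.41+54.76) = sqrt(201.17) = 14.1834
theta = atan2(-7.4, -12.1) = -148.5513 degrees

r = 14.1834, theta = -148.5513 degrees


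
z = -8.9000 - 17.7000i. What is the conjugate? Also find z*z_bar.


z_bar = -8.9000 + 17.7000i
z*z_bar = (-8.9)^2 + (-17.7)^2 = 79.21 + 313.29 = 392.5

z_bar = -8.9000 + 17.7000i, z*z_bar = 392.5


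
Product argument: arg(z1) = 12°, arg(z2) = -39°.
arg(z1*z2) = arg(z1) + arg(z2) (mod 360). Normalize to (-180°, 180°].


arg(z1*z2) = 12° - 39° = -27°
Normalized to (-180°, 180°]: -27°

-27°


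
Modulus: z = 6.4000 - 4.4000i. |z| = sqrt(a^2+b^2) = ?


|z| = sqrt(6.4^2 + (-4.4)^2) = sqrt(40.96 + 19.36) = sqrt(60.32) = 7.7666

|z| = 7.7666


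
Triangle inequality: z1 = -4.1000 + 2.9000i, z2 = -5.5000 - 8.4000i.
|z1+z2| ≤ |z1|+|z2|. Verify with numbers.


|z1| = sqrt((-4.1)^2 + 2.9^2) = sqrt(25.22) = 5.0220
|z2| = sqrt((-5.5)^2 + (-8.4)^2) = sqrt(100.81) = 10.0404
z1+z2 = -9.6000 - 5.5000i
|z1+z2| = sqrt(122.41) = 11.0639
|z1|+|z2| = 5.0220 + 10.0404 = 15.0624

|z1+z2| = 11.0639 ≤ |z1|+|z2| = 15.0624 (verified)


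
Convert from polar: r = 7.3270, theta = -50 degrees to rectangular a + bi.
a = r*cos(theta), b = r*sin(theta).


a = 7.3270*cos(-50°) = 7.3270*0.64279 = 4.7097
b = 7.3270*sin(-50°) = 7.3270*(-0.76604) = -5.6128

4.7097 - 5.6128i


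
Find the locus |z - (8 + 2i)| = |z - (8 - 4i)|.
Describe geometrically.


Equal distances means the locus is the perpendicular bisector of z1 and z2.
Midpoint = ((8+8)/2, (2+(-4))/2) = (8.0000, -1.0000)

Perpendicular bisector through (8.0000, -1.0000)


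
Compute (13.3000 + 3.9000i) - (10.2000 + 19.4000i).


Real: 13.3 - 10.2 = 3.1
Imag: 3.9 - 19.4 = -15.5

3.1000 - 15.5000i


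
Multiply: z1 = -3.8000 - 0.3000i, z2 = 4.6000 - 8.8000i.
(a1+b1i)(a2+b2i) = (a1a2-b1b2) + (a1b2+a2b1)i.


Real = -3.8*4.6 - (-0.3)*(-8.8) = -17.48 - 2.64 = -20.12
Imag = -3.8*(-8.8) + 4.6*(-0.3) = 33.44 - (1.38) = 32.06

-20.1200 + 32.0600i


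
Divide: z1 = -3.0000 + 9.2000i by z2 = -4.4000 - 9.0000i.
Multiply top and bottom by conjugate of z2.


Conjugate of z2 = -4.4000 + 9.0000i
Numerator: (-3.0000 + 9.2000i)(-4.4000 + 9.0000i) = -69.6000 - 67.4800i
Denominator: (-4.4)^2 + (-9)^2 = 100.36
Result = (-69.6000 - 67.4800i)/100.36

-0.6935 - 0.6724i


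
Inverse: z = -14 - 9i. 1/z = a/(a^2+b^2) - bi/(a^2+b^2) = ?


|z|^2 = 196+81 = 277
1/z = (-14 + 9i)/277

1/z = -0.0505 + 0.0325i


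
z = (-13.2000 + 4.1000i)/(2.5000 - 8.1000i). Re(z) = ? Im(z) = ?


Multiply by conjugate: (-13.2000 + 4.1000i)(2.5000 + 8.1000i) / (2.5^2 + (-8.1)^2)
Numerator real = -13.2*2.5 + 4.1*(-8.1) = -66.21
Numerator imag = 4.1*2.5 - (-13.2)*(-8.1) = -96.67
Denominator = 71.86
Re(z) = -66.21/71.86 = -0.9214
Im(z) = -96.67/71.86 = -1.3453

Re(z) = -0.9214, Im(z) = -1.3453


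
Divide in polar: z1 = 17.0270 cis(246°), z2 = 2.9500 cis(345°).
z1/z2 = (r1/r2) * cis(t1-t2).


r = 17.0270 / 2.9500 = 5.7719
theta = 246° - 345° = -99° = 261° (mod 360)

5.7719 cis(261°)


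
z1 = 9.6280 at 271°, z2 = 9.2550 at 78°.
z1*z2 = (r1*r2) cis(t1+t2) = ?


r = 9.6280 * 9.2550 = 89.1071
theta = 271° + 78° = 349° = 349° (mod 360)

89.1071 cis(349°)


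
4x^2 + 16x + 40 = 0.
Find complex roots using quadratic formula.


disc = 16^2 - 4*4*40 = 256 - 640 = -384
sqrt(|disc|) = sqrt(384) = 19.5959
Real part = -16/(2*4) = -2.0000
Imag part = 19.5959/(2*4) = 2.4495

-2.0000 ± 2.4495i


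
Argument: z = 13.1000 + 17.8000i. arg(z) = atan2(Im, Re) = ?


Re = 13.1, Im = 17.8
arg = atan2(17.8, 13.1) = 53.6486 degrees

arg(z) = 53.6486 degrees


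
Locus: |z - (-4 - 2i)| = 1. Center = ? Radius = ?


|z - z0| = r is a circle with center z0 and radius r.
Center = (-4, -2), radius = 1

Circle with center (-4, -2) and radius 1


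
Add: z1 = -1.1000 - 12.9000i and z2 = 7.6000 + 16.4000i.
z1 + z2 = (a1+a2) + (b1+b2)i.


Real: -1.1 + 7.6 = 6.5
Imag: -12.9 + 16.4 = 3.5

6.5000 + 3.5000i


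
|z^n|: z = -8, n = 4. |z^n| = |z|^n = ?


|z| = sqrt(64+0) = sqrt(64) = 8
|z^4| = |z|^4 = 8^4 = 4096

|z^4| = 4096


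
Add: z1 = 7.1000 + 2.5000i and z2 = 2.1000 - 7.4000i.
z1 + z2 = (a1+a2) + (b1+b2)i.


Real: 7.1 + 2.1 = 9.2
Imag: 2.5 - 7.4 = -4.9

9.2000 - 4.9000i


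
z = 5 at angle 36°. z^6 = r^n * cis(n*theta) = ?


r^6 = 5^6 = 15625
n*theta = 6*36° = 216° = 216° (mod 360)
a = 15625*cos(216°) = -12640.8905
b = 15625*sin(216°) = -9184.1446

15625 cis(216°) = -12640.8905 - 9184.1446i


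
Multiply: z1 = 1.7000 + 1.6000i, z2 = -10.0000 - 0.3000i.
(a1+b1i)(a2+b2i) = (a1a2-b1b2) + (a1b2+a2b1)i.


Real = 1.7*(-10) - 1.6*(-0.3) = -17 - (-0.48) = -16.52
Imag = 1.7*(-0.3) - (10)*1.6 = -0.51 - (16) = -16.51

-16.5200 - 16.5100i


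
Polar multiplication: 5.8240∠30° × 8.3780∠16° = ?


r = 5.8240 * 8.3780 = 48.7935
theta = 30° + 16° = 46° = 46° (mod 360)

48.7935 cis(46°)


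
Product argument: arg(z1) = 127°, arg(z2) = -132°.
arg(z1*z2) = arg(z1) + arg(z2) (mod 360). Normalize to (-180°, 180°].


arg(z1*z2) = 127° - 132° = -5°
Normalized to (-180°, 180°]: -5°

-5°


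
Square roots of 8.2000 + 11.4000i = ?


|z| = sqrt(67.24+129.96) = 14.0428
sqrt((|z|+a)/2) = sqrt((14.0428+8.2)/2) = sqrt(11.1214) = 3.3349
sqrt((|z|-a)/2) = sqrt((14.0428-8.2)/2) = sqrt(2.9214) = 1.7092

±(3.3349 + 1.7092i) i.e. 3.3349 + 1.7092i and -3.3349 - 1.7092i


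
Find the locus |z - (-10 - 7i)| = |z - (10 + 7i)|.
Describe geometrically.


Equal distances means the locus is the perpendicular bisector of z1 and z2.
Midpoint = ((-10+10)/2, (-7+7)/2) = (0, 0)

Perpendicular bisector through (0, 0)


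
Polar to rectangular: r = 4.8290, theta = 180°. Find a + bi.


a = 4.8290*cos(180°) = 4.8290*(-1) = -4.8290
b = 4.8290*sin(180°) = 4.8290*0 = 0

-4.8290 + 0i


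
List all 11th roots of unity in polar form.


The 11th roots of unity are cis(360k/11°) for k=0..10
Angle step = 360/11 = 32.7273°
Primitive root: cis(32.7273°)
Primitive root = 0.8413 + 0.5406i

11 roots at angles: 0°, 32.7273°, 65.4545°, 98.1818°, 130.9091°, 163.6364°, 196.3636°, 229.0909°, 261.8182°, 294.5455°, 327.2727°


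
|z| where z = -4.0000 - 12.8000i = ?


|z| = sqrt((-4)^2 + (-12.8)^2) = sqrt(16 + 163.84) = sqrt(179.84) = 13.4104

|z| = 13.4104


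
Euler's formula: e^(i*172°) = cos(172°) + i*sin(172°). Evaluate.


cos(172°) = -0.9903
sin(172°) = 0.1392

e^(i*172°) = -0.9903 + 0.1392i


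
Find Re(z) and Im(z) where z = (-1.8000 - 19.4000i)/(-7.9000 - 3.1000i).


Multiply by conjugate: (-1.8000 - 19.4000i)(-7.9000 + 3.1000i) / ((-7.9)^2 + (-3.1)^2)
Numerator real = -1.8*(-7.9) - (19.4)*(-3.1) = 74.36
Numerator imag = -19.4*(-7.9) - (-1.8)*(-3.1) = 147.68
Denominator = 72.02
Re(z) = 74.36/72.02 = 1.0325
Im(z) = 147.68/72.02 = 2.0505

Re(z) = 1.0325, Im(z) = 2.0505


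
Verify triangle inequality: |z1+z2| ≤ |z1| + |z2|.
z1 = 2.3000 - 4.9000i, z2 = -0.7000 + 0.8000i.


|z1| = sqrt(2.3^2 + (-4.9)^2) = sqrt(29.3) = 5.4129
|z2| = sqrt((-0.7)^2 + 0.8^2) = sqrt(1.13) = 1.0630
z1+z2 = 1.6000 - 4.1000i
|z1+z2| = sqrt(19.37) = 4.4011
|z1|+|z2| = 5.4129 + 1.0630 = 6.4759

|z1+z2| = 4.4011 ≤ |z1|+|z2| = 6.4759 (verified)


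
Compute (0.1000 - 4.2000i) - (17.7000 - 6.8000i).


Real: 0.1 - 17.7 = -17.6
Imag: -4.2 + 6.8 = 2.6

-17.6000 + 2.6000i


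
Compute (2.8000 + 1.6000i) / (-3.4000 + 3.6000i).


Conjugate of z2 = -3.4000 - 3.6000i
Numerator: (2.8000 + 1.6000i)(-3.4000 - 3.6000i) = -3.7600 - 15.5200i
Denominator: (-3.4)^2 + 3.6^2 = 24.52
Result = (-3.7600 - 15.5200i)/24.52

-0.1533 - 0.6330i


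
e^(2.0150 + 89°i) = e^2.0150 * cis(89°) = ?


e^2.0150 = 7.5007
cos(89°) = 0.01745
sin(89°) = 0.99985
Real = 7.5007*0.01745 = 0.1309
Imag = 7.5007*0.99985 = 7.4996

0.1309 + 7.4996i


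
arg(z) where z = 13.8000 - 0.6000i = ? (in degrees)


Re = 13.8, Im = -0.6
arg = atan2(-0.6, 13.8) = -2.4896 degrees

arg(z) = -2.4896 degrees


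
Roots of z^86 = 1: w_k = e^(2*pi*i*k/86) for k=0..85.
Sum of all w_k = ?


The sum of all 86th roots of unity is 0.
Geometric series: (1 - w^86)/(1 - w) = (1-1)/(1-w) = 0 since w^86 = 1, w ≠ 1.
Alternatively: coefficient of z^85 in z^86 - 1 is 0.

0


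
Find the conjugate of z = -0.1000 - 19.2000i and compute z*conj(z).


z_bar = -0.1000 + 19.2000i
z*z_bar = (-0.1)^2 + (-19.2)^2 = 0.01 + 368.64 = 368.65

z_bar = -0.1000 + 19.2000i, z*z_bar = 368.65


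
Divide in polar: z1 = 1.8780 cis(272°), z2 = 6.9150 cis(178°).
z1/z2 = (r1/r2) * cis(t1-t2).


r = 1.8780 / 6.9150 = 0.2716
theta = 272° - 178° = 94° = 94° (mod 360)

0.2716 cis(94°)


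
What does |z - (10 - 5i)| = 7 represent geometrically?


|z - z0| = r is a circle with center z0 and radius r.
Center = (10, -5), radius = 7

Circle with center (10, -5) and radius 7
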